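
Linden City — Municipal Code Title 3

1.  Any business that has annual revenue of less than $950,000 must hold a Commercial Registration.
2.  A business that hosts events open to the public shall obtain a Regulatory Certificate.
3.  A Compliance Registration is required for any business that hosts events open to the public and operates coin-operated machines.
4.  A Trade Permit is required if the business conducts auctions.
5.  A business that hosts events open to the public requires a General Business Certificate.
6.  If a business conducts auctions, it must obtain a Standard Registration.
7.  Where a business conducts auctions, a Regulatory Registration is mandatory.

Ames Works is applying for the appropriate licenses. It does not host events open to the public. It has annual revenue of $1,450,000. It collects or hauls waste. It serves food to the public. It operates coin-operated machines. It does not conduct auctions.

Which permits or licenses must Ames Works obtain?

None

1. revenue $1,450,000 ≥ $950,000 → Commercial Registration not required.
2. does not host events open to the public → Regulatory Certificate not required.
3. does not host events open to the public; operates coin-operated machines → Compliance Registration not required.
4. does not conduct auctions → Trade Permit not required.
5. does not host events open to the public → General Business Certificate not required.
6. does not conduct auctions → Standard Registration not required.
7. does not conduct auctions → Regulatory Registration not required.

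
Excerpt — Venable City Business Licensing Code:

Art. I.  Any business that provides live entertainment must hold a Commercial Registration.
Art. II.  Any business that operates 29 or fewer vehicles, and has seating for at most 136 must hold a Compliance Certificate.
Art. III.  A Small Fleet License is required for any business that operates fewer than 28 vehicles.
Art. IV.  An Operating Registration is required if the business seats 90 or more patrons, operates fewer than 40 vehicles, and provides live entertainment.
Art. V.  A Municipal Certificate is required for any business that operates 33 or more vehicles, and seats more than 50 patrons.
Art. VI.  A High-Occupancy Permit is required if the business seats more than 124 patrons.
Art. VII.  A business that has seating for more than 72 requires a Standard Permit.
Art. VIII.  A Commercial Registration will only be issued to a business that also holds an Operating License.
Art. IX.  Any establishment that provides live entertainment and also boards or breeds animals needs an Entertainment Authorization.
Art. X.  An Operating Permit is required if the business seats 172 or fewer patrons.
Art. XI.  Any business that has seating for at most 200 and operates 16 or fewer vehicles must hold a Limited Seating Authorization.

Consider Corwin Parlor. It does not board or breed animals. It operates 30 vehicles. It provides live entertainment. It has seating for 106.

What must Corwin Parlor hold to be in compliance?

Commercial Registration, Operating License, Operating Permit, Operating Registration, Standard Permit

Art. I. provides live entertainment → Commercial Registration required.
Art. II. vehicles 30 > 29; seating 106 ≤ 136 → Compliance Certificate not required.
Art. III. vehicles 30 ≥ 28 → Small Fleet License not required.
Art. IV. seating 106 ≥ 90; vehicles 30 < 40; provides live entertainment → Operating Registration required.
Art. V. vehicles 30 < 33; seating 106 > 50 → Municipal Certificate not required.
Art. VI. seating 106 ≤ 124 → High-Occupancy Permit not required.
Art. VII. seating 106 > 72 → Standard Permit required.
Art. VIII. Commercial Registration is required → Operating License also required.
Art. IX. provides live entertainment; does not board or breed animals → Entertainment Authorization not required.
Art. X. seating 106 ≤ 172 → Operating Permit required.
Art. XI. seating 106 ≤ 200; vehicles 30 > 16 → Limited Seating Authorization not required.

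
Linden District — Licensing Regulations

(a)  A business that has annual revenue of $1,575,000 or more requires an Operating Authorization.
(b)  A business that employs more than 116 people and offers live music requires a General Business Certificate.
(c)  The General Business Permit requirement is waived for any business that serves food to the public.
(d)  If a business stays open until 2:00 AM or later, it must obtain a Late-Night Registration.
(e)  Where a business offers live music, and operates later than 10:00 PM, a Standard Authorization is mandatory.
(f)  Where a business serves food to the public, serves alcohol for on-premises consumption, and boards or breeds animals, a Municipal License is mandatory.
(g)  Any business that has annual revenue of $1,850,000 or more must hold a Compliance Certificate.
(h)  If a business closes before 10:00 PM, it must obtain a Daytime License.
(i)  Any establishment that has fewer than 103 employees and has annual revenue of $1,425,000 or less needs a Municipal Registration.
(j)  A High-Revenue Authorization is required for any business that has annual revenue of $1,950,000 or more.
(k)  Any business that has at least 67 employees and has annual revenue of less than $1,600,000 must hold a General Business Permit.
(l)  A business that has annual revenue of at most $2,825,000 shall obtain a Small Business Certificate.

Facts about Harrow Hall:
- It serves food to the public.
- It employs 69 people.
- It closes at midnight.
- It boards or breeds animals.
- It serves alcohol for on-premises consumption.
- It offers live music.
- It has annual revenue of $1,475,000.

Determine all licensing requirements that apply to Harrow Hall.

(a) revenue $1,475,000 < $1,575,000 → Operating Authorization not required.
(b) employees 69 ≤ 116; offers live music → General Business Certificate not required.
(c) serves food to the public → exempt from General Business Permit.
(d) closes midnight, at/before 2:00 AM → Late-Night Registration not required.
(e) offers live music; closes midnight, after 10:00 PM → Standard Authorization required.
(f) serves food to the public; serves alcohol for on-premises consumption; boards or breeds animals → Municipal License required.
(g) revenue $1,475,000 < $1,850,000 → Compliance Certificate not required.
(h) closes midnight, after 10:00 PM → Daytime License not required.
(i) employees 69 < 103; revenue $1,475,000 > $1,425,000 → Municipal Registration not required.
(j) revenue $1,475,000 < $1,950,000 → High-Revenue Authorization not required.
(k) employees 69 ≥ 67; revenue $1,475,000 < $1,600,000 → General Business Permit required.
(l) revenue $1,475,000 ≤ $2,825,000 → Small Business Certificate required.

Municipal License, Small Business Certificate, Standard Authorization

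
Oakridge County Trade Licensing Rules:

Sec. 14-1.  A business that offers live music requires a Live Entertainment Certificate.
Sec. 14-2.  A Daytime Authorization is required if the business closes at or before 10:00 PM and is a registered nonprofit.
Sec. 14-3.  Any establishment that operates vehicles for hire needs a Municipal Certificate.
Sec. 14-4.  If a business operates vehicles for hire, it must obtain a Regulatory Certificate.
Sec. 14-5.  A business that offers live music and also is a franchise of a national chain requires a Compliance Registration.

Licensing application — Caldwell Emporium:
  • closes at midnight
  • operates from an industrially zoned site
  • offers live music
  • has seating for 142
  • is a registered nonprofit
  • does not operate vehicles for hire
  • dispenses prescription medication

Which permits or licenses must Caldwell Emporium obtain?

Live Entertainment Certificate

Sec. 14-1. offers live music → Live Entertainment Certificate required.
Sec. 14-2. closes midnight, after 10:00 PM; is a registered nonprofit → Daytime Authorization not required.
Sec. 14-3. does not operate vehicles for hire → Municipal Certificate not required.
Sec. 14-4. does not operate vehicles for hire → Regulatory Certificate not required.
Sec. 14-5. offers live music; is a registered nonprofit (not: is a franchise of a national chain) → Compliance Registration not required.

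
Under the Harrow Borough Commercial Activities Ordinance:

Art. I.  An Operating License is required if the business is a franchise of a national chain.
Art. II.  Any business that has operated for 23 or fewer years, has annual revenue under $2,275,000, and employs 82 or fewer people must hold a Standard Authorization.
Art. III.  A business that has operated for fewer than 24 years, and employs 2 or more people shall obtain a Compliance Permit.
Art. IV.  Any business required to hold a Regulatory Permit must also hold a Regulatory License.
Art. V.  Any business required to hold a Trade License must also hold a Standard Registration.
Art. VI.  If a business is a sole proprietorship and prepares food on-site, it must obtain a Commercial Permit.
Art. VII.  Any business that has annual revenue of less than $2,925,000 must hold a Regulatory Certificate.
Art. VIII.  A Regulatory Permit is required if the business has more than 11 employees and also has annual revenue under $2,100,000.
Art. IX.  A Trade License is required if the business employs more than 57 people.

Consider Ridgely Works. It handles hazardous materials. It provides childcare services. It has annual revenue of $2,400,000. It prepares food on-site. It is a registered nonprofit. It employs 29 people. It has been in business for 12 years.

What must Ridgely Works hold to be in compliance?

Compliance Permit, Regulatory Certificate

Art. I. is a registered nonprofit (not: is a franchise of a national chain) → Operating License not required.
Art. II. years in business 12 ≤ 23; revenue $2,400,000 ≥ $2,275,000; employees 29 ≤ 82 → Standard Authorization not required.
Art. III. years in business 12 < 24; employees 29 ≥ 2 → Compliance Permit required.
Art. IV. Regulatory Permit is not required → no effect.
Art. V. Trade License is not required → no effect.
Art. VI. is a registered nonprofit (not: is a sole proprietorship); prepares food on-site → Commercial Permit not required.
Art. VII. revenue $2,400,000 < $2,925,000 → Regulatory Certificate required.
Art. VIII. employees 29 > 11; revenue $2,400,000 ≥ $2,100,000 → Regulatory Permit not required.
Art. IX. employees 29 ≤ 57 → Trade License not required.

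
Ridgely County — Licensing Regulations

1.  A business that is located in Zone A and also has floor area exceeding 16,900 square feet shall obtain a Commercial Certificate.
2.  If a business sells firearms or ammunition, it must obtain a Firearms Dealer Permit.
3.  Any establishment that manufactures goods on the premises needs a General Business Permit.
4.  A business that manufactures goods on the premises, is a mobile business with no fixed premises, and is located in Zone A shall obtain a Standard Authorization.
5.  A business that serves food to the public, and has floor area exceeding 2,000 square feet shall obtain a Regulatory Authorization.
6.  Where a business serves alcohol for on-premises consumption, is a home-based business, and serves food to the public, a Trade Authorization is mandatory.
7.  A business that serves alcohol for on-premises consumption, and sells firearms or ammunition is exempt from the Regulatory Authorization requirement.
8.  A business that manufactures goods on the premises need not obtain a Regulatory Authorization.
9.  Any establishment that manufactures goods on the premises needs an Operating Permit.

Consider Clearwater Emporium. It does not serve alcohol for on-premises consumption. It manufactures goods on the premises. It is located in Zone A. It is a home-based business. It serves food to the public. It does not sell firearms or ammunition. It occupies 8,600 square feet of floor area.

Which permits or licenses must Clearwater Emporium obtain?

General Business Permit, Operating Permit

1. is located in Zone A; floor area 8,600 square feet ≤ 16,900 square feet → Commercial Certificate not required.
2. does not sell firearms or ammunition → Firearms Dealer Permit not required.
3. manufactures goods on the premises → General Business Permit required.
4. manufactures goods on the premises; is a home-based business (not: is a mobile business with no fixed premises); is located in Zone A → Standard Authorization not required.
5. serves food to the public; floor area 8,600 square feet > 2,000 square feet → Regulatory Authorization required.
6. does not serve alcohol for on-premises consumption; is a home-based business; serves food to the public → Trade Authorization not required.
7. does not serve alcohol for on-premises consumption; does not sell firearms or ammunition → Regulatory Authorization exemption does not apply.
8. manufactures goods on the premises → exempt from Regulatory Authorization.
9. manufactures goods on the premises → Operating Permit required.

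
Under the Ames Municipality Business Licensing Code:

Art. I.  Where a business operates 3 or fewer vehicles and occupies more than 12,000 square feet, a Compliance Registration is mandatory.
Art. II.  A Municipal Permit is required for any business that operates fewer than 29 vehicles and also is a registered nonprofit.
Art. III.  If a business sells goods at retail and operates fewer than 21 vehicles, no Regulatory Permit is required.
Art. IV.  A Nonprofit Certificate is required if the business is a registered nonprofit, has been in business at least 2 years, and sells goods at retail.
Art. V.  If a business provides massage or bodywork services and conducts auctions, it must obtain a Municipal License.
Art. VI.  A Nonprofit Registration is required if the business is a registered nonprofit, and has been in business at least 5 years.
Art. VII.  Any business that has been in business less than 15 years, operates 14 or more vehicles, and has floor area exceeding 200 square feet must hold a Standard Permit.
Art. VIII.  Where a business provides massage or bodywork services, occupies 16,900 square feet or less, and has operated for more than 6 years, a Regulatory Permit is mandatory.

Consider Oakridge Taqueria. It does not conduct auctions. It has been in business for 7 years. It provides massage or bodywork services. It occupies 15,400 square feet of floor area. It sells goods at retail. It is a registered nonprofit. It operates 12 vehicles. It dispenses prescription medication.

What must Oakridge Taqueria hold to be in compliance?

Art. I. vehicles 12 > 3; floor area 15,400 square feet > 12,000 square feet → Compliance Registration not required.
Art. II. vehicles 12 < 29; is a registered nonprofit → Municipal Permit required.
Art. III. sells goods at retail; vehicles 12 < 21 → exempt from Regulatory Permit.
Art. IV. is a registered nonprofit; years in business 7 ≥ 2; sells goods at retail → Nonprofit Certificate required.
Art. V. provides massage or bodywork services; does not conduct auctions → Municipal License not required.
Art. VI. is a registered nonprofit; years in business 7 ≥ 5 → Nonprofit Registration required.
Art. VII. years in business 7 < 15; vehicles 12 < 14; floor area 15,400 square feet > 200 square feet → Standard Permit not required.
Art. VIII. provides massage or bodywork services; floor area 15,400 square feet ≤ 16,900 square feet; years in business 7 > 6 → Regulatory Permit required.

Municipal Permit, Nonprofit Certificate, Nonprofit Registration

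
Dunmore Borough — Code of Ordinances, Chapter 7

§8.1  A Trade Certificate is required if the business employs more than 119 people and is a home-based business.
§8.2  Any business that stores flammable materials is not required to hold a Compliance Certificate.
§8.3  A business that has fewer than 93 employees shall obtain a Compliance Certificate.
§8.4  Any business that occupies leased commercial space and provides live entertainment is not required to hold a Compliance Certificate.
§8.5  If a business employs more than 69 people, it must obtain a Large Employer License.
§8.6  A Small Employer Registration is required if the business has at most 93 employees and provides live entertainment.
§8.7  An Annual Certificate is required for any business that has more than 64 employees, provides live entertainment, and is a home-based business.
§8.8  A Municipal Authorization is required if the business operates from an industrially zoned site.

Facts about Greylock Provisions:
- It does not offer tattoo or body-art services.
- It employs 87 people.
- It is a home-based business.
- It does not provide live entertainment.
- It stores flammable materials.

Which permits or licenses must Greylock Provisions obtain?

§8.1 employees 87 ≤ 119; is a home-based business → Trade Certificate not required.
§8.2 stores flammable materials → exempt from Compliance Certificate.
§8.3 employees 87 < 93 → Compliance Certificate required.
§8.4 is a home-based business (not: occupies leased commercial space); does not provide live entertainment → Compliance Certificate exemption does not apply.
§8.5 employees 87 > 69 → Large Employer License required.
§8.6 employees 87 ≤ 93; does not provide live entertainment → Small Employer Registration not required.
§8.7 employees 87 > 64; does not provide live entertainment; is a home-based business → Annual Certificate not required.
§8.8 is a home-based business (not: operates from an industrially zoned site) → Municipal Authorization not required.

Large Employer License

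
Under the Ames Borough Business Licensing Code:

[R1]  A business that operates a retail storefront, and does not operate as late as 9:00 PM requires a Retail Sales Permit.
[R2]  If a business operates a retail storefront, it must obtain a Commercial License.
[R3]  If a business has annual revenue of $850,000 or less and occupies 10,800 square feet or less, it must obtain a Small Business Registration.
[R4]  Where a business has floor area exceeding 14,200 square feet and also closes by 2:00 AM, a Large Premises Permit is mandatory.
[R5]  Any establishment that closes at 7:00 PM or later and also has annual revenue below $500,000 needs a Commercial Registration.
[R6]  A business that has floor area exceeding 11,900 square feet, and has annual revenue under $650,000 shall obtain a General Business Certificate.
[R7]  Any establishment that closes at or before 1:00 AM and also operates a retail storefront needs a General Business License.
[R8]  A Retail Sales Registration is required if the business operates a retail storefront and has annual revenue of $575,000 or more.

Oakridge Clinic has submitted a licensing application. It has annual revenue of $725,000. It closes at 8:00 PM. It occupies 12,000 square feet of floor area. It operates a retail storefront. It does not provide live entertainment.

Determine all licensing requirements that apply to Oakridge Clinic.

[R1] operates a retail storefront; closes 8:00 PM, at/before 9:00 PM → Retail Sales Permit required.
[R2] operates a retail storefront → Commercial License required.
[R3] revenue $725,000 ≤ $850,000; floor area 12,000 square feet > 10,800 square feet → Small Business Registration not required.
[R4] floor area 12,000 square feet ≤ 14,200 square feet; closes 8:00 PM, at/before 2:00 AM → Large Premises Permit not required.
[R5] closes 8:00 PM, after 7:00 PM; revenue $725,000 ≥ $500,000 → Commercial Registration not required.
[R6] floor area 12,000 square feet > 11,900 square feet; revenue $725,000 ≥ $650,000 → General Business Certificate not required.
[R7] closes 8:00 PM, at/before 1:00 AM; operates a retail storefront → General Business License required.
[R8] operates a retail storefront; revenue $725,000 ≥ $575,000 → Retail Sales Registration required.

Commercial License, General Business License, Retail Sales Permit, Retail Sales Registration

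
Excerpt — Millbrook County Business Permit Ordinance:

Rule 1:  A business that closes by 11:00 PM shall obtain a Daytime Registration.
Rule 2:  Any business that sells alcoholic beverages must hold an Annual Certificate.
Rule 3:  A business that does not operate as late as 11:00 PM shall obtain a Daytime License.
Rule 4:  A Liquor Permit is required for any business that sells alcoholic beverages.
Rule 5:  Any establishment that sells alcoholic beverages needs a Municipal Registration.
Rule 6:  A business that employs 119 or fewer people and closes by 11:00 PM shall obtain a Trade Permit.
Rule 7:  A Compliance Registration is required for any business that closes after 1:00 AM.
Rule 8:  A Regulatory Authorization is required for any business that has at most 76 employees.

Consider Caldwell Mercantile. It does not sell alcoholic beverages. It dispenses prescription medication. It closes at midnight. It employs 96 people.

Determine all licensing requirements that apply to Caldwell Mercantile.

None

Rule 1: closes midnight, after 11:00 PM → Daytime Registration not required.
Rule 2: does not sell alcoholic beverages → Annual Certificate not required.
Rule 3: closes midnight, after 11:00 PM → Daytime License not required.
Rule 4: does not sell alcoholic beverages → Liquor Permit not required.
Rule 5: does not sell alcoholic beverages → Municipal Registration not required.
Rule 6: employees 96 ≤ 119; closes midnight, after 11:00 PM → Trade Permit not required.
Rule 7: closes midnight, at/before 1:00 AM → Compliance Registration not required.
Rule 8: employees 96 > 76 → Regulatory Authorization not required.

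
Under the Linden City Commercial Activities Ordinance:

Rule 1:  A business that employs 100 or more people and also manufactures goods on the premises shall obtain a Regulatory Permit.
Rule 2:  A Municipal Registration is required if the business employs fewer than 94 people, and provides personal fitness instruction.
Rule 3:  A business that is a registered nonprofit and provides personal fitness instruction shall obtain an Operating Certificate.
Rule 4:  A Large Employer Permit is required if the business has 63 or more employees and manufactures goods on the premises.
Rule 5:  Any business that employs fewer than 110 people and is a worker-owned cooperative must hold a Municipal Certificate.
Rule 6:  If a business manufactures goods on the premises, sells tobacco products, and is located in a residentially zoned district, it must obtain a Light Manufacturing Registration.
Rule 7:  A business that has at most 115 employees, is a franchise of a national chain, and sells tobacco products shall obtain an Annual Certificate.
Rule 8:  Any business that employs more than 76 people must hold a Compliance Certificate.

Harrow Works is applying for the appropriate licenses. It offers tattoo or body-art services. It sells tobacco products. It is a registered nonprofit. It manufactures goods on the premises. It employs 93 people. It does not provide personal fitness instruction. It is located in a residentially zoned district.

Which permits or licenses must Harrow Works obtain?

Compliance Certificate, Large Employer Permit, Light Manufacturing Registration

Rule 1: employees 93 < 100; manufactures goods on the premises → Regulatory Permit not required.
Rule 2: employees 93 < 94; does not provide personal fitness instruction → Municipal Registration not required.
Rule 3: is a registered nonprofit; does not provide personal fitness instruction → Operating Certificate not required.
Rule 4: employees 93 ≥ 63; manufactures goods on the premises → Large Employer Permit required.
Rule 5: employees 93 < 110; is a registered nonprofit (not: is a worker-owned cooperative) → Municipal Certificate not required.
Rule 6: manufactures goods on the premises; sells tobacco products; is located in a residentially zoned district → Light Manufacturing Registration required.
Rule 7: employees 93 ≤ 115; is a registered nonprofit (not: is a franchise of a national chain); sells tobacco products → Annual Certificate not required.
Rule 8: employees 93 > 76 → Compliance Certificate required.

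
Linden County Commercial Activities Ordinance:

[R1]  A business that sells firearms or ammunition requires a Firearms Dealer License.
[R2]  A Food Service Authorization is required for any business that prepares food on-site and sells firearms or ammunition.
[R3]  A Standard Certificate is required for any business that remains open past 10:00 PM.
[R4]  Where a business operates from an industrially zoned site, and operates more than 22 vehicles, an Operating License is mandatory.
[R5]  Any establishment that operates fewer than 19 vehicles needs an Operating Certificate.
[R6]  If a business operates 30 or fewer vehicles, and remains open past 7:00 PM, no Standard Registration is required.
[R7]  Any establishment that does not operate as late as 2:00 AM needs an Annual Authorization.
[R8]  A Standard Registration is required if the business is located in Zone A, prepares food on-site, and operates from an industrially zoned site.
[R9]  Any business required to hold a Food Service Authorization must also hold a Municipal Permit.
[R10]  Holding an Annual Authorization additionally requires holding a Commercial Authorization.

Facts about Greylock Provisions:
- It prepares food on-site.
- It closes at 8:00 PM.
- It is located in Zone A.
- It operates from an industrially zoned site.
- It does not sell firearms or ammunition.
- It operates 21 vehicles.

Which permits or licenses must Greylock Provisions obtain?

Annual Authorization, Commercial Authorization

[R1] does not sell firearms or ammunition → Firearms Dealer License not required.
[R2] prepares food on-site; does not sell firearms or ammunition → Food Service Authorization not required.
[R3] closes 8:00 PM, at/before 10:00 PM → Standard Certificate not required.
[R4] operates from an industrially zoned site; vehicles 21 ≤ 22 → Operating License not required.
[R5] vehicles 21 ≥ 19 → Operating Certificate not required.
[R6] vehicles 21 ≤ 30; closes 8:00 PM, after 7:00 PM → exempt from Standard Registration.
[R7] closes 8:00 PM, at/before 2:00 AM → Annual Authorization required.
[R8] is located in Zone A; prepares food on-site; operates from an industrially zoned site → Standard Registration required.
[R9] Food Service Authorization is not required → no effect.
[R10] Annual Authorization is required → Commercial Authorization also required.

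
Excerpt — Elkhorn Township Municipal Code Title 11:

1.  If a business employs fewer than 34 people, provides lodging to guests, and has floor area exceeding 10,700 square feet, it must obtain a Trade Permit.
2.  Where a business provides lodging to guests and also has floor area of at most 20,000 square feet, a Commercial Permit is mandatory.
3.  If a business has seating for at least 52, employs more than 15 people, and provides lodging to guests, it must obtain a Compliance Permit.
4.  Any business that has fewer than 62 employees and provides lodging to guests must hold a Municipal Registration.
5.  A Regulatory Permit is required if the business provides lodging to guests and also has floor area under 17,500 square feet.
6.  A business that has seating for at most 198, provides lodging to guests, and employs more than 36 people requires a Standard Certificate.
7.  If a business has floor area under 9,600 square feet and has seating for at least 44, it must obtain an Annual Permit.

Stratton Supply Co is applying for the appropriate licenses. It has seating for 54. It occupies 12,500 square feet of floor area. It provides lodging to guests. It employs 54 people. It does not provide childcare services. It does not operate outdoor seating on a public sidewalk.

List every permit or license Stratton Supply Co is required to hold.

1. employees 54 ≥ 34; provides lodging to guests; floor area 12,500 square feet > 10,700 square feet → Trade Permit not required.
2. provides lodging to guests; floor area 12,500 square feet ≤ 20,000 square feet → Commercial Permit required.
3. seating 54 ≥ 52; employees 54 > 15; provides lodging to guests → Compliance Permit required.
4. employees 54 < 62; provides lodging to guests → Municipal Registration required.
5. provides lodging to guests; floor area 12,500 square feet < 17,500 square feet → Regulatory Permit required.
6. seating 54 ≤ 198; provides lodging to guests; employees 54 > 36 → Standard Certificate required.
7. floor area 12,500 square feet ≥ 9,600 square feet; seating 54 ≥ 44 → Annual Permit not required.

Commercial Permit, Compliance Permit, Municipal Registration, Regulatory Permit, Standard Certificate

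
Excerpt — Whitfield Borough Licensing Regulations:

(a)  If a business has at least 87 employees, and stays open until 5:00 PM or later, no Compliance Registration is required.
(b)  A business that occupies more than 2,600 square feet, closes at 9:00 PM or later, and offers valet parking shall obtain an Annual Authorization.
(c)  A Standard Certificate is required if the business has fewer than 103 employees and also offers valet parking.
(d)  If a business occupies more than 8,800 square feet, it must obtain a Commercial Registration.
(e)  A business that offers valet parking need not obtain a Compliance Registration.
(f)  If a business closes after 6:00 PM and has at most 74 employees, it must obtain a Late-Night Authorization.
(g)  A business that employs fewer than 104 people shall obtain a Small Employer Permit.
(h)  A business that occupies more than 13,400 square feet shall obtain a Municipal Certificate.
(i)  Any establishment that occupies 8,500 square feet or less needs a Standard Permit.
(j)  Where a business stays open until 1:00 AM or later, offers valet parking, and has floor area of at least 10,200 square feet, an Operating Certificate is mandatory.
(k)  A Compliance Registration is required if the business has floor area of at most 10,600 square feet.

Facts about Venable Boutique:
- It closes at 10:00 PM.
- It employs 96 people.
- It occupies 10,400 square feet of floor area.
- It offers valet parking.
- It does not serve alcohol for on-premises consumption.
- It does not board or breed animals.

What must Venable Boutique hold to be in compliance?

(a) employees 96 ≥ 87; closes 10:00 PM, after 5:00 PM → exempt from Compliance Registration.
(b) floor area 10,400 square feet > 2,600 square feet; closes 10:00 PM, after 9:00 PM; offers valet parking → Annual Authorization required.
(c) employees 96 < 103; offers valet parking → Standard Certificate required.
(d) floor area 10,400 square feet > 8,800 square feet → Commercial Registration required.
(e) offers valet parking → exempt from Compliance Registration.
(f) closes 10:00 PM, after 6:00 PM; employees 96 > 74 → Late-Night Authorization not required.
(g) employees 96 < 104 → Small Employer Permit required.
(h) floor area 10,400 square feet ≤ 13,400 square feet → Municipal Certificate not required.
(i) floor area 10,400 square feet > 8,500 square feet → Standard Permit not required.
(j) closes 10:00 PM, at/before 1:00 AM; offers valet parking; floor area 10,400 square feet ≥ 10,200 square feet → Operating Certificate not required.
(k) floor area 10,400 square feet ≤ 10,600 square feet → Compliance Registration required.

Annual Authorization, Commercial Registration, Small Employer Permit, Standard Certificate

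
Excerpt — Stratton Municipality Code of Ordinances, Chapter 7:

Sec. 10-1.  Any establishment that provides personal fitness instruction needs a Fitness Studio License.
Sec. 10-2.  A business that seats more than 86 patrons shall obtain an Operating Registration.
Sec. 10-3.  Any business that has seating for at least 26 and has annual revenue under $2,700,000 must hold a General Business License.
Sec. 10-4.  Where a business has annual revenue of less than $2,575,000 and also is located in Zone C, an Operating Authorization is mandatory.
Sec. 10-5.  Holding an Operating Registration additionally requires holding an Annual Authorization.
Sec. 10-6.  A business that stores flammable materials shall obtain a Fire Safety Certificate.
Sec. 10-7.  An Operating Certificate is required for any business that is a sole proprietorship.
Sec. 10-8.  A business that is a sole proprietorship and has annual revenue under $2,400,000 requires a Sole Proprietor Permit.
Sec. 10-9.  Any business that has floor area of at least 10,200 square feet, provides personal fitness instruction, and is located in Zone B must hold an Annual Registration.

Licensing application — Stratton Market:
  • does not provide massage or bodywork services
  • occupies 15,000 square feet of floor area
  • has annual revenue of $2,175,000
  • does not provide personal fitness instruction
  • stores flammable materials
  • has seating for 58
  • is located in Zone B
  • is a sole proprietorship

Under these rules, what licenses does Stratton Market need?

Sec. 10-1. does not provide personal fitness instruction → Fitness Studio License not required.
Sec. 10-2. seating 58 ≤ 86 → Operating Registration not required.
Sec. 10-3. seating 58 ≥ 26; revenue $2,175,000 < $2,700,000 → General Business License required.
Sec. 10-4. revenue $2,175,000 < $2,575,000; is located in Zone B (not: is located in Zone C) → Operating Authorization not required.
Sec. 10-5. Operating Registration is not required → no effect.
Sec. 10-6. stores flammable materials → Fire Safety Certificate required.
Sec. 10-7. is a sole proprietorship → Operating Certificate required.
Sec. 10-8. is a sole proprietorship; revenue $2,175,000 < $2,400,000 → Sole Proprietor Permit required.
Sec. 10-9. floor area 15,000 square feet ≥ 10,200 square feet; does not provide personal fitness instruction; is located in Zone B → Annual Registration not required.

Fire Safety Certificate, General Business License, Operating Certificate, Sole Proprietor Permit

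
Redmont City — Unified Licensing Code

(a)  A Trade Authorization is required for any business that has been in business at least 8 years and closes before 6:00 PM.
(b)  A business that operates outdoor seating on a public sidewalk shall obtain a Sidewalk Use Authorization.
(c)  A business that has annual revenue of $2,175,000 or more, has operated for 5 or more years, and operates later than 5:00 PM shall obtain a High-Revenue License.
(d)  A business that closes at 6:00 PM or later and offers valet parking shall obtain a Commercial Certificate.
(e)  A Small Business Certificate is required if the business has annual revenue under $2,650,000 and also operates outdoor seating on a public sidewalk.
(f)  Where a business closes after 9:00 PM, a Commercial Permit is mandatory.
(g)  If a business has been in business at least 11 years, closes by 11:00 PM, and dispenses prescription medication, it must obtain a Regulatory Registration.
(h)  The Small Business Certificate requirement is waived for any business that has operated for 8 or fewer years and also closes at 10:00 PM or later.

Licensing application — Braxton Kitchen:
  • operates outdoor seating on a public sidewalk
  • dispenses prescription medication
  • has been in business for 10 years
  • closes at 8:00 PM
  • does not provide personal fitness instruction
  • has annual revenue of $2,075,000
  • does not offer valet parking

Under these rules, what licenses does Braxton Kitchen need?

Sidewalk Use Authorization, Small Business Certificate

(a) years in business 10 ≥ 8; closes 8:00 PM, after 6:00 PM → Trade Authorization not required.
(b) operates outdoor seating on a public sidewalk → Sidewalk Use Authorization required.
(c) revenue $2,075,000 < $2,175,000; years in business 10 ≥ 5; closes 8:00 PM, after 5:00 PM → High-Revenue License not required.
(d) closes 8:00 PM, after 6:00 PM; does not offer valet parking → Commercial Certificate not required.
(e) revenue $2,075,000 < $2,650,000; operates outdoor seating on a public sidewalk → Small Business Certificate required.
(f) closes 8:00 PM, at/before 9:00 PM → Commercial Permit not required.
(g) years in business 10 < 11; closes 8:00 PM, at/before 11:00 PM; dispenses prescription medication → Regulatory Registration not required.
(h) years in business 10 > 8; closes 8:00 PM, at/before 10:00 PM → Small Business Certificate exemption does not apply.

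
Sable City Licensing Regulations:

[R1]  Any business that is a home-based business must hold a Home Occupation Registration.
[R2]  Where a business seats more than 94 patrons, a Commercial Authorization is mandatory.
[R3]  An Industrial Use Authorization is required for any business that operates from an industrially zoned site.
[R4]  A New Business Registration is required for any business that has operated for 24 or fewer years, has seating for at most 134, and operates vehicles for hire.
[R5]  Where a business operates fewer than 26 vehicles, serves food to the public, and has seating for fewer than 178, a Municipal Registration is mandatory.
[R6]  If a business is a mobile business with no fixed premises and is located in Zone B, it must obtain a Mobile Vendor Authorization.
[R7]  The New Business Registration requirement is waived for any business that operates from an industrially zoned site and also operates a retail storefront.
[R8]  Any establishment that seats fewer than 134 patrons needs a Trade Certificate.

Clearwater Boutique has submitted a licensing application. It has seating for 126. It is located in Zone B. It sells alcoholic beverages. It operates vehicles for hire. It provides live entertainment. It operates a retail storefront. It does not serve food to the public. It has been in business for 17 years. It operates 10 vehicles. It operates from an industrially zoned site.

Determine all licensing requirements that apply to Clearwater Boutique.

Commercial Authorization, Industrial Use Authorization, Trade Certificate

[R1] operates from an industrially zoned site (not: is a home-based business) → Home Occupation Registration not required.
[R2] seating 126 > 94 → Commercial Authorization required.
[R3] operates from an industrially zoned site → Industrial Use Authorization required.
[R4] years in business 17 ≤ 24; seating 126 ≤ 134; operates vehicles for hire → New Business Registration required.
[R5] vehicles 10 < 26; does not serve food to the public; seating 126 < 178 → Municipal Registration not required.
[R6] operates from an industrially zoned site (not: is a mobile business with no fixed premises); is located in Zone B → Mobile Vendor Authorization not required.
[R7] operates from an industrially zoned site; operates a retail storefront → exempt from New Business Registration.
[R8] seating 126 < 134 → Trade Certificate required.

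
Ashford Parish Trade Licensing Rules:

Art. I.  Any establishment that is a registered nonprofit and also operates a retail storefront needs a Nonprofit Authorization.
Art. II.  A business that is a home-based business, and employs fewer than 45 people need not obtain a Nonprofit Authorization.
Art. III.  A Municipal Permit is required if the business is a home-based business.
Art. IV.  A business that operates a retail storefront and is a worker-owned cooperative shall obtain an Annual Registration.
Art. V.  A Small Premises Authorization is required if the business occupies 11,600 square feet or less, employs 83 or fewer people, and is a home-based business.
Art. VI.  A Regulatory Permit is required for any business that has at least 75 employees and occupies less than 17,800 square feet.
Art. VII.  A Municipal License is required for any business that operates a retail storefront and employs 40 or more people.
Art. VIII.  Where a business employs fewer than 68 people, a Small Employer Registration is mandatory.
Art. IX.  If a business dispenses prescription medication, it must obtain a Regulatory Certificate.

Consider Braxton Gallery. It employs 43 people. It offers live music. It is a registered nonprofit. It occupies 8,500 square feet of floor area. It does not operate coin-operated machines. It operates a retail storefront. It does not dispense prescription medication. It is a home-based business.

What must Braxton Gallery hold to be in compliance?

Art. I. is a registered nonprofit; operates a retail storefront → Nonprofit Authorization required.
Art. II. is a home-based business; employees 43 < 45 → exempt from Nonprofit Authorization.
Art. III. is a home-based business → Municipal Permit required.
Art. IV. operates a retail storefront; is a registered nonprofit (not: is a worker-owned cooperative) → Annual Registration not required.
Art. V. floor area 8,500 square feet ≤ 11,600 square feet; employees 43 ≤ 83; is a home-based business → Small Premises Authorization required.
Art. VI. employees 43 < 75; floor area 8,500 square feet < 17,800 square feet → Regulatory Permit not required.
Art. VII. operates a retail storefront; employees 43 ≥ 40 → Municipal License required.
Art. VIII. employees 43 < 68 → Small Employer Registration required.
Art. IX. does not dispense prescription medication → Regulatory Certificate not required.

Municipal License, Municipal Permit, Small Employer Registration, Small Premises Authorization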